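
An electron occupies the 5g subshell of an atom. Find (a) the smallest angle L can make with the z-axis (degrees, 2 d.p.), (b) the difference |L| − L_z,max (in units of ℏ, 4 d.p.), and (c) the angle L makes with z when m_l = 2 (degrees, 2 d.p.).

θ_min ≈ 26.57°; |L|−L_z,max ≈ 0.4721ℏ; θ(m_l=2) ≈ 63.43°

5g means n = 5, l = 4.
cos θ_min = 4/√20, so θ_min ≈ 26.57°.
|L| − L_z,max = (2√5 − 4)ℏ ≈ 0.4721ℏ.
For m_l = 2: cos θ = 2/√20, θ ≈ 63.43°.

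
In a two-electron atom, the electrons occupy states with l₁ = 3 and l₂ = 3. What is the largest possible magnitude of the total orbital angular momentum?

|L_tot|_max = √42 ℏ ≈ 6.481ℏ

The total orbital quantum number L ranges from |l₁ − l₂| to l₁ + l₂ in integer steps.
L ∈ {0, 1, 2, 3, 4, 5, 6}.
The largest magnitude corresponds to L = 6: |L_tot| = ℏ√(6·7) = √42 ℏ.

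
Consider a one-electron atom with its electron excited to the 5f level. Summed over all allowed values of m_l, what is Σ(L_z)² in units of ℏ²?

The 5f level has l = 3.
m_l ∈ {-3, -2, -1, 0, 1, 2, 3}.
Σ m_l² = 2·(1 + 4 + 9) = 28.

Σ(L_z)² = 28 ℏ²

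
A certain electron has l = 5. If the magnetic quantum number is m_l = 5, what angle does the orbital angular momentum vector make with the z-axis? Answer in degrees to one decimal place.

|L| = ℏ√(l(l+1)) = √30 ℏ.
L_z = m_l ℏ = 5ℏ.
cos θ = L_z/|L| = 5/√30, so θ ≈ 24.1°.

θ ≈ 24.1°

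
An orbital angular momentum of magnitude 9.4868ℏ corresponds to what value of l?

l = 9

|L| = ℏ√(l(l+1)), so l(l+1) = 90.
The positive root is l = 9.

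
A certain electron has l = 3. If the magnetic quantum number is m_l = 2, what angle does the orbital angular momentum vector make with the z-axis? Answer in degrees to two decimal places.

θ ≈ 54.74°

|L|² = l(l+1)ℏ² = 12ℏ², so |L| = 2√3 ℏ.
L_z = m_l ℏ = 2ℏ.
cos θ = L_z/|L| = 2/√12, so θ ≈ 54.74°.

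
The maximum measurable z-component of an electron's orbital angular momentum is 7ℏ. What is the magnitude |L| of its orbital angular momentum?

|L| = 2√14 ℏ ≈ 7.483ℏ

Since max m_l = l, l = 7.
Then |L| = ℏ√(7·8) = 2√14 ℏ.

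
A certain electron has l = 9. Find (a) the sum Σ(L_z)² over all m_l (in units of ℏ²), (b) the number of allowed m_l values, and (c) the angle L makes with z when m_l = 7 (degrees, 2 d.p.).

Σ(L_z)² = 570 ℏ²; 19 values; θ(m_l=7) ≈ 42.45°

Σ m_l² = 570, so Σ(L_z)² = 570 ℏ².
There are 2l+1 = 19 values of m_l.
For m_l = 7: cos θ = 7/√90, θ ≈ 42.45°.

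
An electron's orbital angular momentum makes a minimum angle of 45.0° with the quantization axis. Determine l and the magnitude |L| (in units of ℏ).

l = 1, |L| = √2 ℏ ≈ 1.414ℏ

cos²θ_min = l/(l+1) = 0.5000.
Solving: l = 1.
Then |L| = ℏ√(1·2) = √2 ℏ.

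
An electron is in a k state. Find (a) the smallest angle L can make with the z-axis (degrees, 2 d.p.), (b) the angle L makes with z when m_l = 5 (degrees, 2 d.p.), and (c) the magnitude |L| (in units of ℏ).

A k state has l = 7.
cos θ_min = 7/√56, so θ_min ≈ 20.70°.
For m_l = 5: cos θ = 5/√56, θ ≈ 48.08°.
|L| = ℏ√(7·8) = 2√14 ℏ ≈ 7.483ℏ.

θ_min ≈ 20.70°; θ(m_l=5) ≈ 48.08°; |L| = 2√14 ℏ ≈ 7.483ℏ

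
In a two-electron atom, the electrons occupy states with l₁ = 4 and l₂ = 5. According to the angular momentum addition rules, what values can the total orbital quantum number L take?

L = 1, 2, 3, 4, 5, 6, 7, 8, 9

L runs from |4 − 5| = 1 to 4 + 5 = 9.
L ∈ {1, 2, 3, 4, 5, 6, 7, 8, 9}.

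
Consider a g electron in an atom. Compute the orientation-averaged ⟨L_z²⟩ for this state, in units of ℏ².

⟨L_z²⟩ = 6.667 ℏ²

G corresponds to l = 4.
The allowed m_l values are -4, -3, -2, -1, 0, 1, 2, 3, 4.
⟨L_z²⟩ = ℏ²·(Σ m_l²)/(2l+1) = ℏ²·60/9 = 6.667ℏ².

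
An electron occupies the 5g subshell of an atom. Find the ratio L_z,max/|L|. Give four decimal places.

L_z,max/|L| = 0.8944

For 5g, l = 4.
|L| = 2√5 ℏ ≈ 4.4721ℏ, while L_z,max = lℏ = 4ℏ.
L_z,max/|L| = 4/√20 = 0.8944.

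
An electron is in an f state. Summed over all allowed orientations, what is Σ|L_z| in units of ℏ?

Σ|L_z| = 12 ℏ

An f state has l = 3.
m_l ∈ {-3, -2, -1, 0, 1, 2, 3}.
Σ|m_l| = 2(1+2+…+3) = 12.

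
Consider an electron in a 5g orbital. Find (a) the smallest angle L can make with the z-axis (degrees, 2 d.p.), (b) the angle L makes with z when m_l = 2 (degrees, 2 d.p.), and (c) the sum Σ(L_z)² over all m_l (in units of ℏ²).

The 5g subshell has l = 4.
cos θ_min = 4/√20, so θ_min ≈ 26.57°.
For m_l = 2: cos θ = 2/√20, θ ≈ 63.43°.
Σ m_l² = 60, so Σ(L_z)² = 60 ℏ².

θ_min ≈ 26.57°; θ(m_l=2) ≈ 63.43°; Σ(L_z)² = 60 ℏ²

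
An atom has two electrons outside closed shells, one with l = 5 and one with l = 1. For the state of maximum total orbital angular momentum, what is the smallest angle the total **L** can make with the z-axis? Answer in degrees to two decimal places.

θ_min ≈ 22.21°

The total orbital quantum number L ranges from |l₁ − l₂| to l₁ + l₂ in integer steps.
So L can be 4, 5, 6.
The maximum is L = 6, with |L_tot| = ℏ√(6·7) = √42 ℏ.
The minimum angle with z is arccos(6/√42) ≈ 22.21°.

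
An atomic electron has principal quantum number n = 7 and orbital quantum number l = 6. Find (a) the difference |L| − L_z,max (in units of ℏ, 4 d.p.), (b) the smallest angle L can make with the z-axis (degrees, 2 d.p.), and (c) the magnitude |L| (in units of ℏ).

|L| − L_z,max = (√42 − 6)ℏ ≈ 0.4807ℏ.
cos θ_min = 6/√42, so θ_min ≈ 22.21°.
|L| = ℏ√(6·7) = √42 ℏ ≈ 6.481ℏ.

|L|−L_z,max ≈ 0.4807ℏ; θ_min ≈ 22.21°; |L| = √42 ℏ ≈ 6.481ℏ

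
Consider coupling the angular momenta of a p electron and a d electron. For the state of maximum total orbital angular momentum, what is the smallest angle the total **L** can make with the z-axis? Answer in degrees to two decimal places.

θ_min ≈ 30.00°

Angular momentum addition gives L = |l₁ − l₂|, …, l₁ + l₂.
Allowed values: L = 1, 2, 3.
The maximum is L = 3, with |L_tot| = ℏ√(3·4) = 2√3 ℏ.
The minimum angle with z is arccos(3/√12) ≈ 30.00°.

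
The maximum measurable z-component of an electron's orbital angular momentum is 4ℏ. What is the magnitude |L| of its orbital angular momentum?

|L| = 2√5 ℏ ≈ 4.472ℏ

Since max m_l = l, l = 4.
Then |L| = ℏ√(4·5) = 2√5 ℏ.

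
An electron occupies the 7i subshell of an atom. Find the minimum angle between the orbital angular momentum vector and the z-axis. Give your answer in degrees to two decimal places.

θ_min ≈ 22.21°

The 7i subshell has l = 6.
|L|² = l(l+1)ℏ² = 42ℏ², so |L| = √42 ℏ.
The smallest angle corresponds to the largest L_z, i.e. m_l = l = 6, giving L_z = 6ℏ.
cos θ_min = 6/√42, so θ_min ≈ 22.21°.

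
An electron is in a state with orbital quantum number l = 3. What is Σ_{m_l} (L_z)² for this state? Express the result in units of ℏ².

m_l ∈ {-3, -2, -1, 0, 1, 2, 3}.
Σ m_l² = 2·(1 + 4 + 9) = 28.

Σ(L_z)² = 28 ℏ²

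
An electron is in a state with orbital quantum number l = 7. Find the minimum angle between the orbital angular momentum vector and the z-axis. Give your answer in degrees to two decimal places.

θ_min ≈ 20.70°

|L| = √(l(l+1)) ℏ = 2√14 ℏ.
The smallest angle corresponds to the largest L_z, i.e. m_l = l = 7, giving L_z = 7ℏ.
cos θ_min = 7/√56, so θ_min ≈ 20.70°.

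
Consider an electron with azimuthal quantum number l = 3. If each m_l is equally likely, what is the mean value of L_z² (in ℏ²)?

⟨L_z²⟩ = 4 ℏ²

m_l runs from −3 to 3, i.e. {-3, -2, -1, 0, 1, 2, 3}.
⟨L_z²⟩ = ℏ²·(Σ m_l²)/(2l+1) = ℏ²·28/7 = 4ℏ².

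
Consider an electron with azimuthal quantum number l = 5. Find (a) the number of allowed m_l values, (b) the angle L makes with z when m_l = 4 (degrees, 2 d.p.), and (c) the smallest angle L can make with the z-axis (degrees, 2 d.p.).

There are 2l+1 = 11 values of m_l.
For m_l = 4: cos θ = 4/√30, θ ≈ 43.09°.
cos θ_min = 5/√30, so θ_min ≈ 24.09°.

11 values; θ(m_l=4) ≈ 43.09°; θ_min ≈ 24.09°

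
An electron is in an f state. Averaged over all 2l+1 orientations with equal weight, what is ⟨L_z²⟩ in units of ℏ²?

An f state has l = 3.
m_l runs from −3 to 3, i.e. {-3, -2, -1, 0, 1, 2, 3}.
⟨L_z²⟩ = ℏ²·(Σ m_l²)/(2l+1) = ℏ²·28/7 = 4ℏ².

⟨L_z²⟩ = 4 ℏ²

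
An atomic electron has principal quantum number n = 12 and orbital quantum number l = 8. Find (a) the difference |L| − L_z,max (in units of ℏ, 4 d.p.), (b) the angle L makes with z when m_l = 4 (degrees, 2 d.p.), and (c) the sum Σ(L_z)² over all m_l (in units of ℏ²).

|L| − L_z,max = (6√2 − 8)ℏ ≈ 0.4853ℏ.
For m_l = 4: cos θ = 4/√72, θ ≈ 61.87°.
Σ m_l² = 408, so Σ(L_z)² = 408 ℏ².

|L|−L_z,max ≈ 0.4853ℏ; θ(m_l=4) ≈ 61.87°; Σ(L_z)² = 408 ℏ²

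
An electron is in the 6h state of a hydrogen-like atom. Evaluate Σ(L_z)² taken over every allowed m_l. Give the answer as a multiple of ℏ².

The 6h subshell has l = 5.
The allowed m_l values are -5, -4, -3, -2, -1, 0, 1, 2, 3, 4, 5.
Σ m_l² = l(l+1)(2l+1)/3 = 5·6·11/3 = 110.

Σ(L_z)² = 110 ℏ²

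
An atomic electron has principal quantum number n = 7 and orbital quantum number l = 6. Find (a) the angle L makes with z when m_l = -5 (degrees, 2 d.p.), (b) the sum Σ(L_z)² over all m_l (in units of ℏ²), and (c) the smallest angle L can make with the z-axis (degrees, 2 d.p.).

For m_l = -5: cos θ = -5/√42, θ ≈ 140.49°.
Σ m_l² = 182, so Σ(L_z)² = 182 ℏ².
cos θ_min = 6/√42, so θ_min ≈ 22.21°.

θ(m_l=-5) ≈ 140.49°; Σ(L_z)² = 182 ℏ²; θ_min ≈ 22.21°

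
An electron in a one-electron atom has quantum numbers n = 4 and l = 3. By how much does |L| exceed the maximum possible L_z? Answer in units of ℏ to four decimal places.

|L| − L_z,max ≈ 0.4641ℏ

|L| = 2√3 ℏ ≈ 3.4641ℏ, while L_z,max = lℏ = 3ℏ.
The difference is (2√3 − 3)ℏ ≈ 0.4641ℏ.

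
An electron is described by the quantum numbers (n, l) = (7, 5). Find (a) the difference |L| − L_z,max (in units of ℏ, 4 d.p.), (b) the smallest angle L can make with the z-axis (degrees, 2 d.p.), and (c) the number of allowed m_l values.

|L|−L_z,max ≈ 0.4772ℏ; θ_min ≈ 24.09°; 11 values

|L| − L_z,max = (√30 − 5)ℏ ≈ 0.4772ℏ.
cos θ_min = 5/√30, so θ_min ≈ 24.09°.
There are 2l+1 = 11 values of m_l.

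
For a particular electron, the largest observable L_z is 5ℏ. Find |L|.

|L| = √30 ℏ ≈ 5.477ℏ

L_z,max = lℏ, so l = 5.
|L| = ℏ√(l(l+1)) = √30 ℏ.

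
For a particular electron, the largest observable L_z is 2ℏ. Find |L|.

The maximum L_z equals lℏ, giving l = 2.
|L| = √(l(l+1)) ℏ = √6 ℏ.

|L| = √6 ℏ ≈ 2.449ℏ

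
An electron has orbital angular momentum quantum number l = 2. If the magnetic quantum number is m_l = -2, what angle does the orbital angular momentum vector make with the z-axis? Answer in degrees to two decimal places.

θ ≈ 144.74°

|L| = ℏ√(l(l+1)) = √6 ℏ.
L_z = m_l ℏ = −2ℏ.
cos θ = L_z/|L| = -2/√6, so θ ≈ 144.74°.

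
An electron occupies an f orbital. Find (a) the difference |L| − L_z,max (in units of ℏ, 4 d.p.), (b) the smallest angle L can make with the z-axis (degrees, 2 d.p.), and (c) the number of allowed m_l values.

For an f orbital, l = 3.
|L| − L_z,max = (2√3 − 3)ℏ ≈ 0.4641ℏ.
cos θ_min = 3/√12, so θ_min ≈ 30.00°.
There are 2l+1 = 7 values of m_l.

|L|−L_z,max ≈ 0.4641ℏ; θ_min ≈ 30.00°; 7 values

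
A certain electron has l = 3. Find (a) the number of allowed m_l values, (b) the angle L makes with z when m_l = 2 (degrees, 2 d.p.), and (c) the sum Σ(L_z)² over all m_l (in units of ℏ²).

There are 2l+1 = 7 values of m_l.
For m_l = 2: cos θ = 2/√12, θ ≈ 54.74°.
Σ m_l² = 28, so Σ(L_z)² = 28 ℏ².

7 values; θ(m_l=2) ≈ 54.74°; Σ(L_z)² = 28 ℏ²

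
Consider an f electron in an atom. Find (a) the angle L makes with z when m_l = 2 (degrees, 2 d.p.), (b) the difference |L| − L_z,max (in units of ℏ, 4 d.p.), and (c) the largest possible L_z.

θ(m_l=2) ≈ 54.74°; |L|−L_z,max ≈ 0.4641ℏ; L_z,max = 3ℏ

The letter f corresponds to l = 3.
For m_l = 2: cos θ = 2/√12, θ ≈ 54.74°.
|L| − L_z,max = (2√3 − 3)ℏ ≈ 0.4641ℏ.
L_z,max = lℏ = 3ℏ.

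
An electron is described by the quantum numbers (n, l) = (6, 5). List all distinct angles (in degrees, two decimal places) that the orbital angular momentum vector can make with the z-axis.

|L| = √(l(l+1)) ℏ = √30 ℏ.
cos θ = m_l/√30 for each m_l ∈ {-5, -4, -3, -2, -1, 0, 1, 2, 3, 4, 5}.

θ ∈ {24.09°, 43.09°, 56.79°, 68.58°, 79.48°, 90.00°, 100.52°, 111.42°, 123.21°, 136.91°, 155.91°}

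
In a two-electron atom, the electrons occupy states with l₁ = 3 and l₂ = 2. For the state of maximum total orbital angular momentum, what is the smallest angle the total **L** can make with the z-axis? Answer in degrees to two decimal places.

θ_min ≈ 24.09°

Angular momentum addition gives L = |l₁ − l₂|, …, l₁ + l₂.
So L can be 1, 2, 3, 4, 5.
The maximum is L = 5, with |L_tot| = ℏ√(5·6) = √30 ℏ.
The minimum angle with z is arccos(5/√30) ≈ 24.09°.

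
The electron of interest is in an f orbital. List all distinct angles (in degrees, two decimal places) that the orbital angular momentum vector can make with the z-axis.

θ ∈ {30.00°, 54.74°, 73.22°, 90.00°, 106.78°, 125.26°, 150.00°}

For an f orbital, l = 3.
|L| = √(l(l+1)) ℏ = 2√3 ℏ.
cos θ = m_l/√12 for each m_l ∈ {-3, -2, -1, 0, 1, 2, 3}.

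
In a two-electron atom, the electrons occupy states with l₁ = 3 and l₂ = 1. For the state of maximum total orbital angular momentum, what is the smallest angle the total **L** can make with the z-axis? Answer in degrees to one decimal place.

θ_min ≈ 26.6°

The total orbital quantum number L ranges from |l₁ − l₂| to l₁ + l₂ in integer steps.
Allowed values: L = 2, 3, 4.
The maximum is L = 4, with |L_tot| = ℏ√(4·5) = 2√5 ℏ.
The minimum angle with z is arccos(4/√20) ≈ 26.6°.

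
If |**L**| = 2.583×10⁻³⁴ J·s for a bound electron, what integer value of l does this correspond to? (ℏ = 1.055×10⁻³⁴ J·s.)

|L|/ℏ = (2.583×10⁻³⁴)/(1.055×10⁻³⁴) ≈ 2.448.
(|L|/ℏ)² = l(l+1) ≈ 5.99 ⇒ l = 2.

l = 2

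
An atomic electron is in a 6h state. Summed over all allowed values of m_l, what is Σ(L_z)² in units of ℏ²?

Σ(L_z)² = 110 ℏ²

The 6h subshell has l = 5.
m_l runs from −5 to 5, i.e. {-5, -4, -3, -2, -1, 0, 1, 2, 3, 4, 5}.
Σ m_l² = l(l+1)(2l+1)/3 = 5·6·11/3 = 110.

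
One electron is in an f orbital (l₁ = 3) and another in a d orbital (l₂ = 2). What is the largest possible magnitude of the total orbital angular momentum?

|L_tot|_max = √30 ℏ ≈ 5.477ℏ

The total orbital quantum number L ranges from |l₁ − l₂| to l₁ + l₂ in integer steps.
L ∈ {1, 2, 3, 4, 5}.
The largest magnitude corresponds to L = 5: |L_tot| = ℏ√(5·6) = √30 ℏ.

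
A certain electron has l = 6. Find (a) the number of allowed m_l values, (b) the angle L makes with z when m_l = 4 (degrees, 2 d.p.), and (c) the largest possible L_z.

There are 2l+1 = 13 values of m_l.
For m_l = 4: cos θ = 4/√42, θ ≈ 51.89°.
L_z,max = lℏ = 6ℏ.

13 values; θ(m_l=4) ≈ 51.89°; L_z,max = 6ℏ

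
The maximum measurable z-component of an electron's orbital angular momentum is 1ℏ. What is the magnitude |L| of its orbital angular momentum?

Since max m_l = l, l = 1.
|L| = √(l(l+1)) ℏ = √2 ℏ.

|L| = √2 ℏ ≈ 1.414ℏ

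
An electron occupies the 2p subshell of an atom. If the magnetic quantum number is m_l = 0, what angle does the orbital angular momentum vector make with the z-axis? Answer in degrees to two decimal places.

2p means n = 2, l = 1.
|L| = ℏ√(l(l+1)) = √2 ℏ.
L_z = m_l ℏ = 0ℏ.
cos θ = L_z/|L| = 0/√2, so θ ≈ 90.00°.

θ ≈ 90.00°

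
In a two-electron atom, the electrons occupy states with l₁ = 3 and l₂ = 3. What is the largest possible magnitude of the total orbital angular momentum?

Angular momentum addition gives L = |l₁ − l₂|, …, l₁ + l₂.
L ∈ {0, 1, 2, 3, 4, 5, 6}.
The largest magnitude corresponds to L = 6: |L_tot| = ℏ√(6·7) = √42 ℏ.

|L_tot|_max = √42 ℏ ≈ 6.481ℏ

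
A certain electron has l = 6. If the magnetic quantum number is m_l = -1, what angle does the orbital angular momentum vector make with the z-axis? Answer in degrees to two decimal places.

θ ≈ 98.88°

|L|² = l(l+1)ℏ² = 42ℏ², so |L| = √42 ℏ.
L_z = m_l ℏ = −1ℏ.
cos θ = L_z/|L| = -1/√42, so θ ≈ 98.88°.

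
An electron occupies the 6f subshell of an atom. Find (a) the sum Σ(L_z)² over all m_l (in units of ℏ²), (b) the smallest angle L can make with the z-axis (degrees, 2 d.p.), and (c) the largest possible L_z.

The 6f subshell has l = 3.
Σ m_l² = 28, so Σ(L_z)² = 28 ℏ².
cos θ_min = 3/√12, so θ_min ≈ 30.00°.
L_z,max = lℏ = 3ℏ.

Σ(L_z)² = 28 ℏ²; θ_min ≈ 30.00°; L_z,max = 3ℏ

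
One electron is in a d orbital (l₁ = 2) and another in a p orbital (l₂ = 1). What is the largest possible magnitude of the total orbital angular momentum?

L runs from |2 − 1| = 1 to 2 + 1 = 3.
So L can be 1, 2, 3.
The largest magnitude corresponds to L = 3: |L_tot| = ℏ√(3·4) = 2√3 ℏ.

|L_tot|_max = 2√3 ℏ ≈ 3.464ℏ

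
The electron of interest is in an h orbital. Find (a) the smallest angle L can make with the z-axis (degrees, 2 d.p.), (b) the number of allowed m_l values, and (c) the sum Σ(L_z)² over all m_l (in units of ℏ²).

For an h orbital, l = 5.
cos θ_min = 5/√30, so θ_min ≈ 24.09°.
There are 2l+1 = 11 values of m_l.
Σ m_l² = 110, so Σ(L_z)² = 110 ℏ².

θ_min ≈ 24.09°; 11 values; Σ(L_z)² = 110 ℏ²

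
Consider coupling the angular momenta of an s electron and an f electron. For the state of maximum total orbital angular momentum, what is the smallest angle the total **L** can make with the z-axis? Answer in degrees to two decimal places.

θ_min ≈ 30.00°

By the triangle rule, |l₁ − l₂| ≤ L ≤ l₁ + l₂.
So L can be 3.
The maximum is L = 3, with |L_tot| = ℏ√(3·4) = 2√3 ℏ.
The minimum angle with z is arccos(3/√12) ≈ 30.00°.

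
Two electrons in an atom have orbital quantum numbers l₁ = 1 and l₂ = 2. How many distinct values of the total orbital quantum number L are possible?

3

Angular momentum addition gives L = |l₁ − l₂|, …, l₁ + l₂.
L ∈ {1, 2, 3}.
That is 3 values.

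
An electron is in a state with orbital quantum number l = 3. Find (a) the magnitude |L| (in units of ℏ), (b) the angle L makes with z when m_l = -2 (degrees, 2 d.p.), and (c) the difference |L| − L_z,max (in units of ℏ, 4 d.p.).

|L| = 2√3 ℏ ≈ 3.464ℏ; θ(m_l=-2) ≈ 125.26°; |L|−L_z,max ≈ 0.4641ℏ

|L| = ℏ√(3·4) = 2√3 ℏ ≈ 3.464ℏ.
For m_l = -2: cos θ = -2/√12, θ ≈ 125.26°.
|L| − L_z,max = (2√3 − 3)ℏ ≈ 0.4641ℏ.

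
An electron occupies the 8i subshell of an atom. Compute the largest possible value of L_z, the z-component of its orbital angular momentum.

For 8i, l = 6.
L_z = m_l ℏ with m_l ∈ {−6, …, 6}; the maximum is m_l = 6.

L_z,max = 6ℏ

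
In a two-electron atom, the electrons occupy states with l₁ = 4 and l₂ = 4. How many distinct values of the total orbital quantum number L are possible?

9

The total orbital quantum number L ranges from |l₁ − l₂| to l₁ + l₂ in integer steps.
L ∈ {0, 1, 2, 3, 4, 5, 6, 7, 8}.
That is 9 values.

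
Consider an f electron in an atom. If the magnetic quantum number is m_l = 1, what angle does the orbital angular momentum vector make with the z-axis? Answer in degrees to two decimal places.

θ ≈ 73.22°

F corresponds to l = 3.
|L|² = l(l+1)ℏ² = 12ℏ², so |L| = 2√3 ℏ.
L_z = m_l ℏ = 1ℏ.
cos θ = L_z/|L| = 1/√12, so θ ≈ 73.22°.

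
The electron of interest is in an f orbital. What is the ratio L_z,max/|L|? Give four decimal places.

L_z,max/|L| = 0.8660

For an f orbital, l = 3.
|L| = 2√3 ℏ ≈ 3.4641ℏ, while L_z,max = lℏ = 3ℏ.
L_z,max/|L| = 3/√12 = 0.8660.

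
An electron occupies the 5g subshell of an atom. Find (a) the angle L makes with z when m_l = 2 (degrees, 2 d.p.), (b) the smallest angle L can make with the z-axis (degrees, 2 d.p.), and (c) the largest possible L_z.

For 5g, l = 4.
For m_l = 2: cos θ = 2/√20, θ ≈ 63.43°.
cos θ_min = 4/√20, so θ_min ≈ 26.57°.
L_z,max = lℏ = 4ℏ.

θ(m_l=2) ≈ 63.43°; θ_min ≈ 26.57°; L_z,max = 4ℏ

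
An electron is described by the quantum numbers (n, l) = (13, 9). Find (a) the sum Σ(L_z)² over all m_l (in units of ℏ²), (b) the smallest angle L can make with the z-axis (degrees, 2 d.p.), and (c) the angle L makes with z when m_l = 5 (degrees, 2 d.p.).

Σ(L_z)² = 570 ℏ²; θ_min ≈ 18.43°; θ(m_l=5) ≈ 58.19°

Σ m_l² = 570, so Σ(L_z)² = 570 ℏ².
cos θ_min = 9/√90, so θ_min ≈ 18.43°.
For m_l = 5: cos θ = 5/√90, θ ≈ 58.19°.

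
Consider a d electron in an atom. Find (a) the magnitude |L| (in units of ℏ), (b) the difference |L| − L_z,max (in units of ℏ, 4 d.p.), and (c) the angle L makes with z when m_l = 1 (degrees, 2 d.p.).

D corresponds to l = 2.
|L| = ℏ√(2·3) = √6 ℏ ≈ 2.449ℏ.
|L| − L_z,max = (√6 − 2)ℏ ≈ 0.4495ℏ.
For m_l = 1: cos θ = 1/√6, θ ≈ 65.91°.

|L| = √6 ℏ ≈ 2.449ℏ; |L|−L_z,max ≈ 0.4495ℏ; θ(m_l=1) ≈ 65.91°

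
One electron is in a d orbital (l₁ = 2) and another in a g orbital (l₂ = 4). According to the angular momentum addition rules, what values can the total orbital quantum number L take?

L = 2, 3, 4, 5, 6

The total orbital quantum number L ranges from |l₁ − l₂| to l₁ + l₂ in integer steps.
Allowed values: L = 2, 3, 4, 5, 6.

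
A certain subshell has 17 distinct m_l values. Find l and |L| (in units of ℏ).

l = 8, |L| = 6√2 ℏ ≈ 8.485ℏ

17 = 2l + 1, so l = (17−1)/2 = 8.
Then |L| = √(l(l+1)) ℏ = 6√2 ℏ.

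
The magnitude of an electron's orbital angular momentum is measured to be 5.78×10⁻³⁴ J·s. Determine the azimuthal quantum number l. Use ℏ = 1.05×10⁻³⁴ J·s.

l = 5

In units of ℏ, |L| ≈ 5.505.
l(l+1) ≈ 5.505² ≈ 30.30, so l = 5.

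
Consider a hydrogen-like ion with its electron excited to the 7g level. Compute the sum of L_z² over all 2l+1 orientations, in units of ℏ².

Σ(L_z)² = 60 ℏ²

The 7g level has l = 4.
m_l ∈ {-4, -3, -2, -1, 0, 1, 2, 3, 4}.
Summing m² from −4 to 4: Σ m_l² = 60.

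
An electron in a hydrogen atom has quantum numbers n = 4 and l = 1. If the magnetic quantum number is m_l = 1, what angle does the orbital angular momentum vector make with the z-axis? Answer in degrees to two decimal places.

θ ≈ 45.00°

|L| = √(l(l+1)) ℏ = √2 ℏ.
L_z = m_l ℏ = 1ℏ.
cos θ = L_z/|L| = 1/√2, so θ ≈ 45.00°.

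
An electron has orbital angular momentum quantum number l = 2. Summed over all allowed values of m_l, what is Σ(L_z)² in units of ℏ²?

m_l runs from −2 to 2, i.e. {-2, -1, 0, 1, 2}.
Σ m_l² = l(l+1)(2l+1)/3 = 2·3·5/3 = 10.

Σ(L_z)² = 10 ℏ²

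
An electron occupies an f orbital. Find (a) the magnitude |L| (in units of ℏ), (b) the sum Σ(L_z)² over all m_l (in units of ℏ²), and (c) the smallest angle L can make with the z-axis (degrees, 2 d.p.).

|L| = 2√3 ℏ ≈ 3.464ℏ; Σ(L_z)² = 28 ℏ²; θ_min ≈ 30.00°

The letter f corresponds to l = 3.
|L| = ℏ√(3·4) = 2√3 ℏ ≈ 3.464ℏ.
Σ m_l² = 28, so Σ(L_z)² = 28 ℏ².
cos θ_min = 3/√12, so θ_min ≈ 30.00°.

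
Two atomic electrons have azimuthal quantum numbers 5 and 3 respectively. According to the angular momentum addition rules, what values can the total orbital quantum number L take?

L = 2, 3, 4, 5, 6, 7, 8

Angular momentum addition gives L = |l₁ − l₂|, …, l₁ + l₂.
L ∈ {2, 3, 4, 5, 6, 7, 8}.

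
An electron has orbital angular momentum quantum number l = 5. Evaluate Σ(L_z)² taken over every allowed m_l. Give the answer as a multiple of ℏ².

Σ(L_z)² = 110 ℏ²

The allowed m_l values are -5, -4, -3, -2, -1, 0, 1, 2, 3, 4, 5.
Σ m_l² = 2·(1 + 4 + 9 + 16 + 25) = 110.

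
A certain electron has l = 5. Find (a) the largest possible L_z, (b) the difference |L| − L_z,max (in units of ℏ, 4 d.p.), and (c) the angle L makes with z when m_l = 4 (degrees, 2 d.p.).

L_z,max = lℏ = 5ℏ.
|L| − L_z,max = (√30 − 5)ℏ ≈ 0.4772ℏ.
For m_l = 4: cos θ = 4/√30, θ ≈ 43.09°.

L_z,max = 5ℏ; |L|−L_z,max ≈ 0.4772ℏ; θ(m_l=4) ≈ 43.09°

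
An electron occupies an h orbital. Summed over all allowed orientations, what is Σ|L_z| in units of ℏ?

An h state has l = 5.
m_l ∈ {-5, -4, -3, -2, -1, 0, 1, 2, 3, 4, 5}.
Σ|m_l| = 2·5(5+1)/2 = 30.

Σ|L_z| = 30 ℏ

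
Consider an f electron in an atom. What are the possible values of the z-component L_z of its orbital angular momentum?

L_z ∈ {−3ℏ, −2ℏ, −ℏ, 0, ℏ, 2ℏ, 3ℏ}

The letter f corresponds to l = 3.
L_z = m_l ℏ with m_l ranging from −l to +l in integer steps.
For l = 3: m_l ∈ {-3, -2, -1, 0, 1, 2, 3}.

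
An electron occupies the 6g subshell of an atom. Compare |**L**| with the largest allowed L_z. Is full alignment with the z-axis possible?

The 6g subshell has l = 4.
|L| = 2√5 ℏ ≈ 4.4721ℏ, while L_z,max = lℏ = 4ℏ.
Since |L| > L_z,max, the vector can never point exactly along z; the closest it comes is θ_min = arccos(4/√20) ≈ 26.6°.

No: L_z,max = 4ℏ < |L| = 2√5 ℏ ≈ 4.472ℏ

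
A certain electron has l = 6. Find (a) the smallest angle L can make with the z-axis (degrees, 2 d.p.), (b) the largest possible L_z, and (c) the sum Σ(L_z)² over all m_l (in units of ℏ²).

θ_min ≈ 22.21°; L_z,max = 6ℏ; Σ(L_z)² = 182 ℏ²

cos θ_min = 6/√42, so θ_min ≈ 22.21°.
L_z,max = lℏ = 6ℏ.
Σ m_l² = 182, so Σ(L_z)² = 182 ℏ².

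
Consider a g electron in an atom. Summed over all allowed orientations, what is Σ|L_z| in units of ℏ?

Σ|L_z| = 20 ℏ

The letter g corresponds to l = 4.
m_l ∈ {-4, -3, -2, -1, 0, 1, 2, 3, 4}.
Σ|m_l| = 2(1+2+…+4) = 20.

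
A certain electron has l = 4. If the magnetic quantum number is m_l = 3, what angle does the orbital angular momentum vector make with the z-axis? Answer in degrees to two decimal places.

θ ≈ 47.87°

|L| = ℏ√(l(l+1)) = 2√5 ℏ.
L_z = m_l ℏ = 3ℏ.
cos θ = L_z/|L| = 3/√20, so θ ≈ 47.87°.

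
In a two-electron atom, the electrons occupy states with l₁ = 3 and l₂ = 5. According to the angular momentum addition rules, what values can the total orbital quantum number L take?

L = 2, 3, 4, 5, 6, 7, 8

L runs from |3 − 5| = 2 to 3 + 5 = 8.
So L can be 2, 3, 4, 5, 6, 7, 8.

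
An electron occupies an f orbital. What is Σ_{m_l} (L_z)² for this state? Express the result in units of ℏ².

An f state has l = 3.
m_l ∈ {-3, -2, -1, 0, 1, 2, 3}.
Summing m² from −3 to 3: Σ m_l² = 28.

Σ(L_z)² = 28 ℏ²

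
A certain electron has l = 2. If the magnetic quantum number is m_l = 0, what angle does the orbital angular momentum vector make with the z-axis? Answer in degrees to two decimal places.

|L| = ℏ√(l(l+1)) = √6 ℏ.
L_z = m_l ℏ = 0ℏ.
cos θ = L_z/|L| = 0/√6, so θ ≈ 90.00°.

θ ≈ 90.00°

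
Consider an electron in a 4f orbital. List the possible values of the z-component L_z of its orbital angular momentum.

L_z ∈ {−3ℏ, −2ℏ, −ℏ, 0, ℏ, 2ℏ, 3ℏ}

4f means n = 4, l = 3.
L_z = m_l ℏ with m_l ranging from −l to +l in integer steps.
For l = 3: m_l ∈ {-3, -2, -1, 0, 1, 2, 3}.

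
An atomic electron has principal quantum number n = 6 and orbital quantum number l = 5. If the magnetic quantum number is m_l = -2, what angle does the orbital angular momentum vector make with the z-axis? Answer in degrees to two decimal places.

θ ≈ 111.42°

|L| = √(l(l+1)) ℏ = √30 ℏ.
L_z = m_l ℏ = −2ℏ.
cos θ = L_z/|L| = -2/√30, so θ ≈ 111.42°.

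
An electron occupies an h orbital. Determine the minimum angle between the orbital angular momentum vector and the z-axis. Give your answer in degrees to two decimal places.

θ_min ≈ 24.09°

For an h orbital, l = 5.
|L|² = l(l+1)ℏ² = 30ℏ², so |L| = √30 ℏ.
The smallest angle corresponds to the largest L_z, i.e. m_l = l = 5, giving L_z = 5ℏ.
cos θ_min = 5/√30, so θ_min ≈ 24.09°.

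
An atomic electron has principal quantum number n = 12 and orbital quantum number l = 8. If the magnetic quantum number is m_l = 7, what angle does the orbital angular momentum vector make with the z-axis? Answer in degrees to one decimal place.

θ ≈ 34.4°

|L| = ℏ√(l(l+1)) = 6√2 ℏ.
L_z = m_l ℏ = 7ℏ.
cos θ = L_z/|L| = 7/√72, so θ ≈ 34.4°.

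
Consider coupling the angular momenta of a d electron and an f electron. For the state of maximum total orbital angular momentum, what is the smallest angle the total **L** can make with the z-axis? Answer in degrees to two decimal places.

θ_min ≈ 24.09°

By the triangle rule, |l₁ − l₂| ≤ L ≤ l₁ + l₂.
L ∈ {1, 2, 3, 4, 5}.
The maximum is L = 5, with |L_tot| = ℏ√(5·6) = √30 ℏ.
The minimum angle with z is arccos(5/√30) ≈ 24.09°.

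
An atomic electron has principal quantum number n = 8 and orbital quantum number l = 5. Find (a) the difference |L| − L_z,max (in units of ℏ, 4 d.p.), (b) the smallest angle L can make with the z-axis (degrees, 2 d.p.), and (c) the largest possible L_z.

|L| − L_z,max = (√30 − 5)ℏ ≈ 0.4772ℏ.
cos θ_min = 5/√30, so θ_min ≈ 24.09°.
L_z,max = lℏ = 5ℏ.

|L|−L_z,max ≈ 0.4772ℏ; θ_min ≈ 24.09°; L_z,max = 5ℏ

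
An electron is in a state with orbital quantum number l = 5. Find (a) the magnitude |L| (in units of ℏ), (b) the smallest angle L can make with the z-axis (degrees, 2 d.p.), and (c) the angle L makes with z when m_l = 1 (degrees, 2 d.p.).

|L| = ℏ√(5·6) = √30 ℏ ≈ 5.477ℏ.
cos θ_min = 5/√30, so θ_min ≈ 24.09°.
For m_l = 1: cos θ = 1/√30, θ ≈ 79.48°.

|L| = √30 ℏ ≈ 5.477ℏ; θ_min ≈ 24.09°; θ(m_l=1) ≈ 79.48°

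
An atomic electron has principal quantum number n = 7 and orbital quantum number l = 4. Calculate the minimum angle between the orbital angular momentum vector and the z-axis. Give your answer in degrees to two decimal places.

|L| = ℏ√(l(l+1)) = 2√5 ℏ.
The smallest angle corresponds to the largest L_z, i.e. m_l = l = 4, giving L_z = 4ℏ.
cos θ_min = 4/√20, so θ_min ≈ 26.57°.

θ_min ≈ 26.57°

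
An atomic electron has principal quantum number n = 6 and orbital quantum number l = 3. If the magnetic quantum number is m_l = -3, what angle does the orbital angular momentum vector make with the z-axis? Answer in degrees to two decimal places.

|L| = ℏ√(l(l+1)) = 2√3 ℏ.
L_z = m_l ℏ = −3ℏ.
cos θ = L_z/|L| = -3/√12, so θ ≈ 150.00°.

θ ≈ 150.00°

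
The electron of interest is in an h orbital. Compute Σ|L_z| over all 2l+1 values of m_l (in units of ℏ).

For an h orbital, l = 5.
The allowed m_l values are -5, -4, -3, -2, -1, 0, 1, 2, 3, 4, 5.
Σ|m_l| = 2·5(5+1)/2 = 30.

Σ|L_z| = 30 ℏ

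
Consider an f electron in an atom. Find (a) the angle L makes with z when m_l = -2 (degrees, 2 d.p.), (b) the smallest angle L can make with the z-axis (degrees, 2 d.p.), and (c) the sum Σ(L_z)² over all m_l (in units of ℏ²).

For an f orbital, l = 3.
For m_l = -2: cos θ = -2/√12, θ ≈ 125.26°.
cos θ_min = 3/√12, so θ_min ≈ 30.00°.
Σ m_l² = 28, so Σ(L_z)² = 28 ℏ².

θ(m_l=-2) ≈ 125.26°; θ_min ≈ 30.00°; Σ(L_z)² = 28 ℏ²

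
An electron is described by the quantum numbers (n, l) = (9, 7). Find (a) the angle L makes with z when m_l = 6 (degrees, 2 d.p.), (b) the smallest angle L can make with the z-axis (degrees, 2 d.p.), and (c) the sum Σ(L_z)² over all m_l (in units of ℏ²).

For m_l = 6: cos θ = 6/√56, θ ≈ 36.70°.
cos θ_min = 7/√56, so θ_min ≈ 20.70°.
Σ m_l² = 280, so Σ(L_z)² = 280 ℏ².

θ(m_l=6) ≈ 36.70°; θ_min ≈ 20.70°; Σ(L_z)² = 280 ℏ²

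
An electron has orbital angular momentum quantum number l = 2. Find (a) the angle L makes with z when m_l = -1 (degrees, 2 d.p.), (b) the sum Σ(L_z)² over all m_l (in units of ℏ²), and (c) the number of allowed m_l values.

θ(m_l=-1) ≈ 114.09°; Σ(L_z)² = 10 ℏ²; 5 values

For m_l = -1: cos θ = -1/√6, θ ≈ 114.09°.
Σ m_l² = 10, so Σ(L_z)² = 10 ℏ².
There are 2l+1 = 5 values of m_l.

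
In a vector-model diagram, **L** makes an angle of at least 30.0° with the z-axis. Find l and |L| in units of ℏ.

cos²θ_min = l/(l+1) = 0.7500.
Thus l = 0.7500/(1 − 0.7500) ≈ 3.
Then |L| = ℏ√(3·4) = 2√3 ℏ.

l = 3, |L| = 2√3 ℏ ≈ 3.464ℏ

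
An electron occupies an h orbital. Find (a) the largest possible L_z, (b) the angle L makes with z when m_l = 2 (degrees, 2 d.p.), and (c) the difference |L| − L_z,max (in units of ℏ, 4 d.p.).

L_z,max = 5ℏ; θ(m_l=2) ≈ 68.58°; |L|−L_z,max ≈ 0.4772ℏ

For an h orbital, l = 5.
L_z,max = lℏ = 5ℏ.
For m_l = 2: cos θ = 2/√30, θ ≈ 68.58°.
|L| − L_z,max = (√30 − 5)ℏ ≈ 0.4772ℏ.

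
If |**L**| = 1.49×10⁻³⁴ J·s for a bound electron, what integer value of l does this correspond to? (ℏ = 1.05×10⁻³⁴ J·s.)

l = 1

|L|/ℏ = (1.49×10⁻³⁴)/(1.05×10⁻³⁴) ≈ 1.419.
l(l+1) ≈ 1.419² ≈ 2.01, so l = 1.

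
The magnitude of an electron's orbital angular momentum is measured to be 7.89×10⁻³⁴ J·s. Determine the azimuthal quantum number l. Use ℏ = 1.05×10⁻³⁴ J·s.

l = 7

Dividing by ℏ: |L|/ℏ ≈ 7.514.
l(l+1) ≈ 7.514² ≈ 56.46, so l = 7.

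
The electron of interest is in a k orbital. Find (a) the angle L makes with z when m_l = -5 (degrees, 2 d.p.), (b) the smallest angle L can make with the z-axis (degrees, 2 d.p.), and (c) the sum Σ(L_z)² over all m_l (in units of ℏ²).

θ(m_l=-5) ≈ 131.92°; θ_min ≈ 20.70°; Σ(L_z)² = 280 ℏ²

A k state has l = 7.
For m_l = -5: cos θ = -5/√56, θ ≈ 131.92°.
cos θ_min = 7/√56, so θ_min ≈ 20.70°.
Σ m_l² = 280, so Σ(L_z)² = 280 ℏ².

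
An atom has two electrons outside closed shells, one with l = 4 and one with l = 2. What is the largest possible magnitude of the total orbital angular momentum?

|L_tot|_max = √42 ℏ ≈ 6.481ℏ

Angular momentum addition gives L = |l₁ − l₂|, …, l₁ + l₂.
L ∈ {2, 3, 4, 5, 6}.
The largest magnitude corresponds to L = 6: |L_tot| = ℏ√(6·7) = √42 ℏ.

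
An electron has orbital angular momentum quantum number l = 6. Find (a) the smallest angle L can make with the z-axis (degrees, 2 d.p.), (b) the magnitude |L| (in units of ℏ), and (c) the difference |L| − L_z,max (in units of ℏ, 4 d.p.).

θ_min ≈ 22.21°; |L| = √42 ℏ ≈ 6.481ℏ; |L|−L_z,max ≈ 0.4807ℏ

cos θ_min = 6/√42, so θ_min ≈ 22.21°.
|L| = ℏ√(6·7) = √42 ℏ ≈ 6.481ℏ.
|L| − L_z,max = (√42 − 6)ℏ ≈ 0.4807ℏ.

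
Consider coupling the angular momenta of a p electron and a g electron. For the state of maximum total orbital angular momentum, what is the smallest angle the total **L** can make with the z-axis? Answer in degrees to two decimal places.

Angular momentum addition gives L = |l₁ − l₂|, …, l₁ + l₂.
So L can be 3, 4, 5.
The maximum is L = 5, with |L_tot| = ℏ√(5·6) = √30 ℏ.
The minimum angle with z is arccos(5/√30) ≈ 24.09°.

θ_min ≈ 24.09°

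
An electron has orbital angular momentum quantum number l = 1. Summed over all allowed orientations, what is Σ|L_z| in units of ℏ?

Σ|L_z| = 2 ℏ

The allowed m_l values are -1, 0, 1.
Σ|m_l| = 2·1(1+1)/2 = 2.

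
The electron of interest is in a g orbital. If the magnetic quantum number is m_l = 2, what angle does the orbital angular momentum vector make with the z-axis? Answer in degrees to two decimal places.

The letter g corresponds to l = 4.
|L| = √(l(l+1)) ℏ = 2√5 ℏ.
L_z = m_l ℏ = 2ℏ.
cos θ = L_z/|L| = 2/√20, so θ ≈ 63.43°.

θ ≈ 63.43°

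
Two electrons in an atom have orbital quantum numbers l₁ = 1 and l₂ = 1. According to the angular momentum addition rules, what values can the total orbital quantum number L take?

L runs from |1 − 1| = 0 to 1 + 1 = 2.
Allowed values: L = 0, 1, 2.

L = 0, 1, 2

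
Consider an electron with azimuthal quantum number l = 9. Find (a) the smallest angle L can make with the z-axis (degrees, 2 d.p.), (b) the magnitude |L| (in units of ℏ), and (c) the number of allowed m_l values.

θ_min ≈ 18.43°; |L| = 3√10 ℏ ≈ 9.487ℏ; 19 values

cos θ_min = 9/√90, so θ_min ≈ 18.43°.
|L| = ℏ√(9·10) = 3√10 ℏ ≈ 9.487ℏ.
There are 2l+1 = 19 values of m_l.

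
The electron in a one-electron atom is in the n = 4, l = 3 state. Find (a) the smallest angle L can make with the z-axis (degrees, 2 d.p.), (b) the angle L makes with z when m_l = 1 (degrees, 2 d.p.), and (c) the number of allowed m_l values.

θ_min ≈ 30.00°; θ(m_l=1) ≈ 73.22°; 7 values

cos θ_min = 3/√12, so θ_min ≈ 30.00°.
For m_l = 1: cos θ = 1/√12, θ ≈ 73.22°.
There are 2l+1 = 7 values of m_l.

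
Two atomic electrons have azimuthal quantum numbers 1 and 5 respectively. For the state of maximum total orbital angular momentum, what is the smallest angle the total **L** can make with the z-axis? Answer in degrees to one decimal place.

θ_min ≈ 22.2°

Angular momentum addition gives L = |l₁ − l₂|, …, l₁ + l₂.
So L can be 4, 5, 6.
The maximum is L = 6, with |L_tot| = ℏ√(6·7) = √42 ℏ.
The minimum angle with z is arccos(6/√42) ≈ 22.2°.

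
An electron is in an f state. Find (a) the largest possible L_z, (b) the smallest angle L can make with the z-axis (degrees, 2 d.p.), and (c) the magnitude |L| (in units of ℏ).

L_z,max = 3ℏ; θ_min ≈ 30.00°; |L| = 2√3 ℏ ≈ 3.464ℏ

An f state has l = 3.
L_z,max = lℏ = 3ℏ.
cos θ_min = 3/√12, so θ_min ≈ 30.00°.
|L| = ℏ√(3·4) = 2√3 ℏ ≈ 3.464ℏ.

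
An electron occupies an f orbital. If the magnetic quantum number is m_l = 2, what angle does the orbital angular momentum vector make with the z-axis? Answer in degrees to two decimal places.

θ ≈ 54.74°

An f state has l = 3.
|L|² = l(l+1)ℏ² = 12ℏ², so |L| = 2√3 ℏ.
L_z = m_l ℏ = 2ℏ.
cos θ = L_z/|L| = 2/√12, so θ ≈ 54.74°.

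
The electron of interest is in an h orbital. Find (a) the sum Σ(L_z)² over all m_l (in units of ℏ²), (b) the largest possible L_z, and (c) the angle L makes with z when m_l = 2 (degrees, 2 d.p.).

For an h orbital, l = 5.
Σ m_l² = 110, so Σ(L_z)² = 110 ℏ².
L_z,max = lℏ = 5ℏ.
For m_l = 2: cos θ = 2/√30, θ ≈ 68.58°.

Σ(L_z)² = 110 ℏ²; L_z,max = 5ℏ; θ(m_l=2) ≈ 68.58°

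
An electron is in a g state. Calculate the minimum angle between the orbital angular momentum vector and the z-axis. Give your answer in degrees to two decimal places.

The letter g corresponds to l = 4.
|L|² = l(l+1)ℏ² = 20ℏ², so |L| = 2√5 ℏ.
The smallest angle corresponds to the largest L_z, i.e. m_l = l = 4, giving L_z = 4ℏ.
cos θ_min = 4/√20, so θ_min ≈ 26.57°.

θ_min ≈ 26.57°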